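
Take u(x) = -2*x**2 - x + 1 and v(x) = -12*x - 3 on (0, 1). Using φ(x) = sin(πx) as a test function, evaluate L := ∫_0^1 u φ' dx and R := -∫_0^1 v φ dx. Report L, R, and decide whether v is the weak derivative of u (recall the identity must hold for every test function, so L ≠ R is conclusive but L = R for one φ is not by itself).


LHS = 6/π, RHS = 18/π. No, v is not the weak derivative of u.

u(x) = -2*x**2 - x + 1, classical derivative u'(x) = -4*x - 1.
φ(x) = sin(πx), so φ'(x) = π*cos(π*x).
Note φ(0) = φ(1) = 0, so the boundary term u·φ vanishes.
LHS = ∫_0^1 u(x) φ'(x) dx = ∫_0^1 (-2*π*x^2*cos(π*x) - π*x*cos(π*x) + π*cos(π*x)) dx. Term by term:
  ∫_0^1 π*cos(π*x) dx = 0;  ∫_0^1 -π*x*cos(π*x) dx = 2/π;  ∫_0^1 -2*π*x^2*cos(π*x) dx = 4/π.
Sum: 0 + 2/π + 4/π = 6/π.
So LHS = 6/π.
∫_0^1 v(x) φ(x) dx = ∫_0^1 (-12*x*sin(π*x) - 3*sin(π*x)) dx. Term by term:
  ∫_0^1 -3*sin(π*x) dx = -6/π;  ∫_0^1 -12*x*sin(π*x) dx = -12/π.
Sum: -6/π − 12/π = -18/π.
So RHS = -∫_0^1 v(x) φ(x) dx = 18/π.
LHS − RHS = -12/π ≠ 0, so the identity fails.
(For a valid weak derivative the identity must hold for EVERY test function, in particular this one. The failure shows v is NOT the weak derivative of u.)
Correct weak derivative would be u'(x) = -4*x - 1.


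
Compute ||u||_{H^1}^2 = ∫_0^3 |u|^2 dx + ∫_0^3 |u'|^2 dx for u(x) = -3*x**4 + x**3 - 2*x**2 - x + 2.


||u||_{H^1}^2 = 1684131/28

The H^1 norm (squared) on an interval (0, L) is
  ||u||_{H^1}^2 = ∫_0^L u(x)^2 dx + ∫_0^L u'(x)^2 dx.
Compute u'(x) = -12*x**3 + 3*x**2 - 4*x - 1.
Then u(x)^2 = 9*x**8 - 6*x**7 + 13*x**6 + 2*x**5 - 10*x**4 + 8*x**3 - 7*x**2 - 4*x + 4 and u'(x)^2 = 144*x**6 - 72*x**5 + 105*x**4 + 10*x**2 + 8*x + 1.
Integrate each monomial from 0 to 3 using ∫_0^3 c·x^n dx = c·3^(n+1)/(n+1):
  ∫_0^3 u(x)^2 dx = ∫_0^3 (9*x^8 - 6*x^7 + 13*x^6 + 2*x^5 - 10*x^4 + 8*x^3 - 7*x^2 - 4*x + 4) dx. Term by term:
    ∫_0^3 9*x^8 dx = 19683;  ∫_0^3 -6*x^7 dx = -19683/4;  ∫_0^3 13*x^6 dx = 28431/7;
    ∫_0^3 2*x^5 dx = 243;  ∫_0^3 -10*x^4 dx = -486;  ∫_0^3 8*x^3 dx = 162;
    ∫_0^3 -7*x^2 dx = -63;  ∫_0^3 -4*x dx = -18;  ∫_0^3 4 dx = 12.
  Sum: 19683 − 19683/4 + 28431/7 + 243 − 486 + 162 − 63 − 18 + 12 = 522867/28.
  ∫_0^3 u'(x)^2 dx = ∫_0^3 (144*x^6 - 72*x^5 + 105*x^4 + 10*x^2 + 8*x + 1) dx. Term by term:
    ∫_0^3 144*x^6 dx = 314928/7;  ∫_0^3 -72*x^5 dx = -8748;  ∫_0^3 105*x^4 dx = 5103;
    ∫_0^3 10*x^2 dx = 90;  ∫_0^3 8*x dx = 36;  ∫_0^3 1 dx = 3.
  Sum: 314928/7 − 8748 + 5103 + 90 + 36 + 3 = 290316/7.
Adding: ||u||_{H^1}^2 = 522867/28 + 290316/7 = 1684131/28.


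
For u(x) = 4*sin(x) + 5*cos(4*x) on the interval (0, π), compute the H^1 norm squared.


||u||_{H^1(0,π)}^2 = -272/3 + 457*π/2

u'(x) = -20*sin(4*x) + 4*cos(x).
Expand u² and (u')² and integrate term by term on (0, π), using: for integers n ≥ 1, ∫_0^π sin²(nx) dx = ∫_0^π cos²(nx) dx = π/2; for n ≠ n', ∫_0^π sin(nx)sin(n'x) dx = ∫_0^π cos(nx)cos(n'x) dx = 0; and by product-to-sum, ∫_0^π sin(nx)cos(n'x) dx = ½∫_0^π [sin((n+n')x) + sin((n−n')x)] dx, which is 0 when n+n' is even and 2n/(n²−n'²) when n+n' is odd (it need not vanish on (0, π)).
  u² squared terms: (4)²·∫sin(x)² dx = 16·π/2 = 8*π;  (5)²·∫cos(4x)² dx = 25·π/2 = 25*π/2.
  u² cross terms: 2·(4)·(5)·∫sin(x)·cos(4x) dx = 40·(-2/15) = -16/3.
  So ∫_0^π u² dx = 8*π + 25*π/2 − 16/3 = -16/3 + 41*π/2.
  (u')² squared terms: (-20)²·∫sin(4x)² dx = 400·π/2 = 200*π;  (4)²·∫cos(x)² dx = 16·π/2 = 8*π.
  (u')² cross terms: 2·(-20)·(4)·∫sin(4x)·cos(x) dx = -160·(8/15) = -256/3.
  So ∫_0^π (u')² dx = 200*π + 8*π − 256/3 = -256/3 + 208*π.
||u||_{H^1}^2 = (-16/3 + 41*π/2) + (-256/3 + 208*π) = -272/3 + 457*π/2.


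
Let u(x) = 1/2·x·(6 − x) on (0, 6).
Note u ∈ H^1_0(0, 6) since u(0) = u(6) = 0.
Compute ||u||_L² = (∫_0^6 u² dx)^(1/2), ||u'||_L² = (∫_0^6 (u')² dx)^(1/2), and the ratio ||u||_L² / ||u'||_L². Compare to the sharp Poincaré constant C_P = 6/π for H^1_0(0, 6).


||u||_L² / ||u'||_L² = 3*sqrt(10)/5 < C_P = 6/π.

u(x) = 1/2·x·(6 − x), so u'(x) = 3 - x.
u(x) = 1/2·x·(6 − x) vanishes at x = 0 and x = 6, so u ∈ H^1_0(0, 6). Differentiate via the product rule and integrate the resulting polynomials term by term.
  ∫_0^6 u² dx = ∫_0^6 (x^4/4 - 3*x^3 + 9*x^2) dx. Term by term:
    ∫_0^6 x^4/4 dx = 1944/5;  ∫_0^6 -3*x^3 dx = -972;  ∫_0^6 9*x^2 dx = 648.
  Sum: 1944/5 − 972 + 648 = 324/5.
  ∫_0^6 (u')² dx = ∫_0^6 (x^2 - 6*x + 9) dx. Term by term:
    ∫_0^6 x^2 dx = 72;  ∫_0^6 -6*x dx = -108;  ∫_0^6 9 dx = 54.
  Sum: 72 − 108 + 54 = 18.
∫_0^6 u² dx = 324/5, so ||u||_L² = 18*sqrt(5)/5.
∫_0^6 (u')² dx = 18, so ||u'||_L² = 3*sqrt(2).
Ratio ||u||_L² / ||u'||_L² = 3*sqrt(10)/5.
Sharp Poincaré constant on H^1_0(0, 6) is C_P = L/π = 6/π, achieved by sin(π/6·x).
A polynomial bump cannot attain the sharp Poincaré constant (only the first sine eigenfunction does), so the ratio is strictly less than C_P, consistent with ||u||_L² ≤ C_P ||u'||_L².


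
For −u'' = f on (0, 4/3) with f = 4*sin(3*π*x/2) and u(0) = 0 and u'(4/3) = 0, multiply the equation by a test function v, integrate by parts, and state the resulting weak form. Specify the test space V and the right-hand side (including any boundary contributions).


V = {v ∈ H^1(0, 4/3) : v(0) = 0} (test functions vanish at x = 0 where u is specified); weak form: ∫_0^4/3 u'v' dx = ∫_0^4/3 (4*sin(3*π*x/2)) v dx for all v ∈ V.

Multiply both sides by a test function v and integrate from 0 to 4/3:
  ∫_0^4/3 −u''(x) v(x) dx = ∫_0^4/3 f(x) v(x) dx.
Integrate the LHS by parts once:
  ∫_0^4/3 −u'' v dx = −[u'(x) v(x)]_0^4/3 + ∫_0^4/3 u'(x) v'(x) dx.
Thus ∫_0^4/3 u'(x) v'(x) dx = ∫_0^4/3 f(x) v(x) dx + [u'(x) v(x)]_0^4/3.
Choose V so that boundary terms are either known or forced to vanish.
Mixed BC: u(0) = 0 (Dirichlet) and u'(4/3) = 0 (Neumann). Define V = {v ∈ H^1(0, 4/3) : v(0) = 0}. Then [u' v]_0^4/3 = u'(4/3)·v(4/3) − u'(0)·0 = 0.
Weak formulation: find u (satisfying any essential BC) such that ∫_0^4/3 u'(x) v'(x) dx = ∫_0^4/3 f v dx for all v ∈ V (Dirichlet at 0 absorbed into V; the Neumann datum at x = 4/3 is zero, so no boundary term remains).
Substituting f(x) = 4*sin(3*π*x/2), the right-hand side is ∫_0^4/3 (4*sin(3*π*x/2)) v dx.


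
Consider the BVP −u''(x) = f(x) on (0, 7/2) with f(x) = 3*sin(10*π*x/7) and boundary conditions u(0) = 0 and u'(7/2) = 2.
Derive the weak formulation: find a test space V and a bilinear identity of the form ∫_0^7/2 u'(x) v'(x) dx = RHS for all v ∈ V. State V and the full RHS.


V = {v ∈ H^1(0, 7/2) : v(0) = 0} (test functions vanish at x = 0 where u is specified); weak form: ∫_0^7/2 u'v' dx = ∫_0^7/2 (3*sin(10*π*x/7)) v dx + 2·v(7/2) for all v ∈ V.

Multiply both sides by a test function v and integrate from 0 to 7/2:
  ∫_0^7/2 −u''(x) v(x) dx = ∫_0^7/2 f(x) v(x) dx.
Integrate the LHS by parts once:
  ∫_0^7/2 −u'' v dx = −[u'(x) v(x)]_0^7/2 + ∫_0^7/2 u'(x) v'(x) dx.
Thus ∫_0^7/2 u'(x) v'(x) dx = ∫_0^7/2 f(x) v(x) dx + [u'(x) v(x)]_0^7/2.
Choose V so that boundary terms are either known or forced to vanish.
Mixed BC: u(0) = 0 (Dirichlet) and u'(7/2) = 2 (Neumann). Define V = {v ∈ H^1(0, 7/2) : v(0) = 0}. Then [u' v]_0^7/2 = u'(7/2)·v(7/2) − u'(0)·0 = 2·v(7/2).
Weak formulation: find u (satisfying any essential BC) such that ∫_0^7/2 u'(x) v'(x) dx = ∫_0^7/2 f v dx + 2·v(7/2) for all v ∈ V (Dirichlet at 0 absorbed into V; Neumann datum at x = 7/2 contributes the boundary term).
Substituting f(x) = 3*sin(10*π*x/7), the right-hand side is ∫_0^7/2 (3*sin(10*π*x/7)) v dx + 2·v(7/2).


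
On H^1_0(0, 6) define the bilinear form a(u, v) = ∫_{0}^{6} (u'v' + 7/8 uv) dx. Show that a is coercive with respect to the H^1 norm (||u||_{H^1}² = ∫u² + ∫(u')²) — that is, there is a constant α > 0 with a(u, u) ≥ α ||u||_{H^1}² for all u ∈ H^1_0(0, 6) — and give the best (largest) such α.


α = (π^2 + 63/2)/(π^2 + 36)

Coercivity of a(·,·) on H^1_0(0, 6) means a(u, u) ≥ α ||u||_{H^1}² for every u ∈ H^1_0.
The interval has length L = 6, and Poincaré/coercivity depend only on L. Here a(u, u) = ∫(u')² + (7/8)·∫u².
Here 0 < c = 7/8 < 1. The condition a(u,u) ≥ α||u||_{H^1}² reads (1−α)∫(u')² ≥ (α−c)∫u². Any admissible α is ≤ 1 (rapidly oscillating u have ∫u²/∫(u')² → 0), and α = 1 would force 0 ≥ (1−c)∫u², impossible since c < 1; so 1−α > 0. By the sharp Poincaré inequality on H^1_0 of an interval of length L, ∫(u')² ≥ (π/L)²∫u² with equality for the first sine mode sin(π(x−x₀)/L) (x₀ the left endpoint), so the inequality holds for all u iff (1−α)(π/L)² ≥ α − c, i.e. α ≤ ((π/L)² + c)/((π/L)² + 1) = (1 + c(L/π)²)/(1 + (L/π)²). With (π/L)² = π^2/36 and c = 7/8, the largest admissible constant is α = ((π/L)² + c)/((π/L)² + 1).
Simplifying, α = (π^2 + 63/2)/(π^2 + 36).


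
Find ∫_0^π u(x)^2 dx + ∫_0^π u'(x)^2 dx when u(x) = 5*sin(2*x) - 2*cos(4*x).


||u||_{H^1(0,π)}^2 = 193*π/2

u'(x) = 8*sin(4*x) + 10*cos(2*x).
Expand u² and (u')² and integrate term by term on (0, π), using: for integers n ≥ 1, ∫_0^π sin²(nx) dx = ∫_0^π cos²(nx) dx = π/2; for n ≠ n', ∫_0^π sin(nx)sin(n'x) dx = ∫_0^π cos(nx)cos(n'x) dx = 0; and by product-to-sum, ∫_0^π sin(nx)cos(n'x) dx = ½∫_0^π [sin((n+n')x) + sin((n−n')x)] dx, which is 0 when n+n' is even and 2n/(n²−n'²) when n+n' is odd (it need not vanish on (0, π)).
  u² squared terms: (-2)²·∫cos(4x)² dx = 4·π/2 = 2*π;  (5)²·∫sin(2x)² dx = 25·π/2 = 25*π/2.
  u² cross terms: 2·(-2)·(5)·∫cos(4x)·sin(2x) dx = -20·(0) = 0.
  So ∫_0^π u² dx = 2*π + 25*π/2 + 0 = 29*π/2.
  (u')² squared terms: (8)²·∫sin(4x)² dx = 64·π/2 = 32*π;  (10)²·∫cos(2x)² dx = 100·π/2 = 50*π.
  (u')² cross terms: 2·(8)·(10)·∫sin(4x)·cos(2x) dx = 160·(0) = 0.
  So ∫_0^π (u')² dx = 32*π + 50*π + 0 = 82*π.
||u||_{H^1}^2 = (29*π/2) + (82*π) = 193*π/2.


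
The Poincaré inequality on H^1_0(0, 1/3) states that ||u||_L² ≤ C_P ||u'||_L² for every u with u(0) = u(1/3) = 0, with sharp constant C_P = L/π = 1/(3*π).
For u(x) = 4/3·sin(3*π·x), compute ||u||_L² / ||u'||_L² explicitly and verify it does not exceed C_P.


||u||_L² / ||u'||_L² = 1/(3*π) = C_P.

u(x) = 4/3·sin(3*π·x), so u'(x) = 4*π*cos(3*π*x).
Writing u(x) = A·sin(kπx/L) with A = 4/3 and k = 1, use ∫_0^L sin²(kπx/L) dx = L/2 and ∫_0^L cos²(kπx/L) dx = L/2.
u² = 16/9·sin²(3*π·x) and (u')² = 16*π^2·cos²(3*π·x), and each of sin², cos² integrates to L/2 = 1/6 over (0, 1/3).
∫_0^1/3 u² dx = 8/27, so ||u||_L² = 2*sqrt(6)/9.
∫_0^1/3 (u')² dx = 8*π^2/3, so ||u'||_L² = 2*sqrt(6)*π/3.
Ratio ||u||_L² / ||u'||_L² = 1/(3*π).
Sharp Poincaré constant on H^1_0(0, 1/3) is C_P = L/π = 1/(3*π), achieved by sin(3*π·x).
This is the k = 1 eigenfunction (up to amplitude), so the ratio equals the sharp Poincaré constant exactly.


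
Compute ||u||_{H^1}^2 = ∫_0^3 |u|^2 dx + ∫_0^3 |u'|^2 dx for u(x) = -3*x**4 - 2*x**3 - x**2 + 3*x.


||u||_{H^1}^2 = 478269/5

The H^1 norm (squared) on an interval (0, L) is
  ||u||_{H^1}^2 = ∫_0^L u(x)^2 dx + ∫_0^L u'(x)^2 dx.
Compute u'(x) = -12*x**3 - 6*x**2 - 2*x + 3.
Then u(x)^2 = 9*x**8 + 12*x**7 + 10*x**6 - 14*x**5 - 11*x**4 - 6*x**3 + 9*x**2 and u'(x)^2 = 144*x**6 + 144*x**5 + 84*x**4 - 48*x**3 - 32*x**2 - 12*x + 9.
Integrate each monomial from 0 to 3 using ∫_0^3 c·x^n dx = c·3^(n+1)/(n+1):
  ∫_0^3 u(x)^2 dx = ∫_0^3 (9*x^8 + 12*x^7 + 10*x^6 - 14*x^5 - 11*x^4 - 6*x^3 + 9*x^2) dx. Term by term:
    ∫_0^3 9*x^8 dx = 19683;  ∫_0^3 12*x^7 dx = 19683/2;  ∫_0^3 10*x^6 dx = 21870/7;
    ∫_0^3 -14*x^5 dx = -1701;  ∫_0^3 -11*x^4 dx = -2673/5;  ∫_0^3 -6*x^3 dx = -243/2;
    ∫_0^3 9*x^2 dx = 81.
  Sum: 19683 + 19683/2 + 21870/7 − 1701 − 2673/5 − 243/2 + 81 = 1063044/35.
  ∫_0^3 u'(x)^2 dx = ∫_0^3 (144*x^6 + 144*x^5 + 84*x^4 - 48*x^3 - 32*x^2 - 12*x + 9) dx. Term by term:
    ∫_0^3 144*x^6 dx = 314928/7;  ∫_0^3 144*x^5 dx = 17496;  ∫_0^3 84*x^4 dx = 20412/5;
    ∫_0^3 -48*x^3 dx = -972;  ∫_0^3 -32*x^2 dx = -288;  ∫_0^3 -12*x dx = -54;
    ∫_0^3 9 dx = 27.
  Sum: 314928/7 + 17496 + 20412/5 − 972 − 288 − 54 + 27 = 2284839/35.
Adding: ||u||_{H^1}^2 = 1063044/35 + 2284839/35 = 478269/5.


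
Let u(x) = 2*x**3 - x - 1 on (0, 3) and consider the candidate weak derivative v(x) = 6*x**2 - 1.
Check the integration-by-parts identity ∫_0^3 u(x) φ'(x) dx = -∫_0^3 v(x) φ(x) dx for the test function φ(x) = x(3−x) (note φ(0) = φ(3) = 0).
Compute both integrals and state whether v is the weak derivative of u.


LHS = -342/5, RHS = -342/5. Yes, v = u' weakly.

u(x) = 2*x**3 - x - 1, classical derivative u'(x) = 6*x**2 - 1.
φ(x) = x(3−x), so φ'(x) = 3 - 2*x.
Note φ(0) = φ(3) = 0, so the boundary term u·φ vanishes.
LHS = ∫_0^3 u(x) φ'(x) dx = ∫_0^3 (-4*x^4 + 6*x^3 + 2*x^2 - x - 3) dx. Term by term:
  ∫_0^3 -4*x^4 dx = -972/5;  ∫_0^3 6*x^3 dx = 243/2;  ∫_0^3 2*x^2 dx = 18;
  ∫_0^3 -x dx = -9/2;  ∫_0^3 -3 dx = -9.
Sum: -972/5 + 243/2 + 18 − 9/2 − 9 = -342/5.
So LHS = -342/5.
∫_0^3 v(x) φ(x) dx = ∫_0^3 (-6*x^4 + 18*x^3 + x^2 - 3*x) dx. Term by term:
  ∫_0^3 -6*x^4 dx = -1458/5;  ∫_0^3 18*x^3 dx = 729/2;  ∫_0^3 x^2 dx = 9;
  ∫_0^3 -3*x dx = -27/2.
Sum: -1458/5 + 729/2 + 9 − 27/2 = 342/5.
So RHS = -∫_0^3 v(x) φ(x) dx = -342/5.
LHS = RHS, so the identity holds for this test φ.
Moreover u is smooth here and v(x) = u'(x) = 6*x**2 - 1 pointwise, so the identity holds for every test function. Hence v is the weak derivative of u.


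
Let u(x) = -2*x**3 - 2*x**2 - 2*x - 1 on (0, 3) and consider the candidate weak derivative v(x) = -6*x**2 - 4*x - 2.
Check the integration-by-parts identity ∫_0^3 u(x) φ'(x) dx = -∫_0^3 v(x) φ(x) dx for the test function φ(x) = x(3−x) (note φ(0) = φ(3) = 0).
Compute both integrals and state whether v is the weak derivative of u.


LHS = 1089/10, RHS = 1089/10. Yes, v = u' weakly.

u(x) = -2*x**3 - 2*x**2 - 2*x - 1, classical derivative u'(x) = -6*x**2 - 4*x - 2.
φ(x) = x(3−x), so φ'(x) = 3 - 2*x.
Note φ(0) = φ(3) = 0, so the boundary term u·φ vanishes.
LHS = ∫_0^3 u(x) φ'(x) dx = ∫_0^3 (4*x^4 - 2*x^3 - 2*x^2 - 4*x - 3) dx. Term by term:
  ∫_0^3 4*x^4 dx = 972/5;  ∫_0^3 -2*x^3 dx = -81/2;  ∫_0^3 -2*x^2 dx = -18;
  ∫_0^3 -4*x dx = -18;  ∫_0^3 -3 dx = -9.
Sum: 972/5 − 81/2 − 18 − 18 − 9 = 1089/10.
So LHS = 1089/10.
∫_0^3 v(x) φ(x) dx = ∫_0^3 (6*x^4 - 14*x^3 - 10*x^2 - 6*x) dx. Term by term:
  ∫_0^3 6*x^4 dx = 1458/5;  ∫_0^3 -14*x^3 dx = -567/2;  ∫_0^3 -10*x^2 dx = -90;
  ∫_0^3 -6*x dx = -27.
Sum: 1458/5 − 567/2 − 90 − 27 = -1089/10.
So RHS = -∫_0^3 v(x) φ(x) dx = 1089/10.
LHS = RHS, so the identity holds for this test φ.
Moreover u is smooth here and v(x) = u'(x) = -6*x**2 - 4*x - 2 pointwise, so the identity holds for every test function. Hence v is the weak derivative of u.


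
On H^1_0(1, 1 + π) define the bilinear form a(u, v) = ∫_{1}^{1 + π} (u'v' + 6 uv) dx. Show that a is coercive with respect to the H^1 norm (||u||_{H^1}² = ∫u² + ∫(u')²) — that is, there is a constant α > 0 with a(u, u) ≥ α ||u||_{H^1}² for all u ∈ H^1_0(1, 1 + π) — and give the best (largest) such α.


α = 1

Coercivity of a(·,·) on H^1_0(1, 1 + π) means a(u, u) ≥ α ||u||_{H^1}² for every u ∈ H^1_0.
The interval has length L = π, and Poincaré/coercivity depend only on L. Here a(u, u) = ∫(u')² + (6)·∫u².
Here c = 6 ≥ 1, so a(u,u) = ∫(u')² + c∫u² ≥ ∫(u')² + ∫u² = ||u||_{H^1}², i.e. α = 1 works. No larger α is possible: a(u,u) ≥ α||u||_{H^1}² means (1−α)∫(u')² ≥ (α−c)∫u², and for the modes u_n = sin(nπ(x−x₀)/L) (x₀ the left endpoint) one has ∫u_n²/∫(u_n')² = (L/(nπ))² → 0, so a(u_n,u_n)/||u_n||_{H^1}² → 1. Hence the optimal constant is α = 1.
Therefore α = 1.


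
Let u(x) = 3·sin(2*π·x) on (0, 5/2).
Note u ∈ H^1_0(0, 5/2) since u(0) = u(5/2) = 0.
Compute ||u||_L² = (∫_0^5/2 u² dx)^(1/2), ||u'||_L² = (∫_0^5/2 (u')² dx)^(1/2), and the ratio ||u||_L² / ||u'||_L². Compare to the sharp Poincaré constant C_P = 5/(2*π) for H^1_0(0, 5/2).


||u||_L² / ||u'||_L² = 1/(2*π) < C_P = 5/(2*π).

u(x) = 3·sin(2*π·x), so u'(x) = 6*π*cos(2*π*x).
Writing u(x) = A·sin(kπx/L) with A = 3 and k = 5, use ∫_0^L sin²(kπx/L) dx = L/2 and ∫_0^L cos²(kπx/L) dx = L/2.
u² = 9·sin²(2*π·x) and (u')² = 36*π^2·cos²(2*π·x), and each of sin², cos² integrates to L/2 = 5/4 over (0, 5/2).
∫_0^5/2 u² dx = 45/4, so ||u||_L² = 3*sqrt(5)/2.
∫_0^5/2 (u')² dx = 45*π^2, so ||u'||_L² = 3*sqrt(5)*π.
Ratio ||u||_L² / ||u'||_L² = 1/(2*π).
Sharp Poincaré constant on H^1_0(0, 5/2) is C_P = L/π = 5/(2*π), achieved by sin(2*π/5·x).
This is the k = 5 harmonic; the ratio L/(kπ) is strictly less than C_P = L/π, consistent with the sharp inequality ||u||_L² ≤ C_P ||u'||_L².


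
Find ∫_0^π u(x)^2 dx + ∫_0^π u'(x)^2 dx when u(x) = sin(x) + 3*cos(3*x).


||u||_{H^1(0,π)}^2 = 46*π

u'(x) = -9*sin(3*x) + cos(x).
Expand u² and (u')² and integrate term by term on (0, π), using: for integers n ≥ 1, ∫_0^π sin²(nx) dx = ∫_0^π cos²(nx) dx = π/2; for n ≠ n', ∫_0^π sin(nx)sin(n'x) dx = ∫_0^π cos(nx)cos(n'x) dx = 0; and by product-to-sum, ∫_0^π sin(nx)cos(n'x) dx = ½∫_0^π [sin((n+n')x) + sin((n−n')x)] dx, which is 0 when n+n' is even and 2n/(n²−n'²) when n+n' is odd (it need not vanish on (0, π)).
  u² squared terms: (3)²·∫cos(3x)² dx = 9·π/2 = 9*π/2;  (1)²·∫sin(x)² dx = 1·π/2 = π/2.
  u² cross terms: 2·(3)·(1)·∫cos(3x)·sin(x) dx = 6·(0) = 0.
  So ∫_0^π u² dx = 9*π/2 + π/2 + 0 = 5*π.
  (u')² squared terms: (-9)²·∫sin(3x)² dx = 81·π/2 = 81*π/2;  (1)²·∫cos(x)² dx = 1·π/2 = π/2.
  (u')² cross terms: 2·(-9)·(1)·∫sin(3x)·cos(x) dx = -18·(0) = 0.
  So ∫_0^π (u')² dx = 81*π/2 + π/2 + 0 = 41*π.
||u||_{H^1}^2 = (5*π) + (41*π) = 46*π.


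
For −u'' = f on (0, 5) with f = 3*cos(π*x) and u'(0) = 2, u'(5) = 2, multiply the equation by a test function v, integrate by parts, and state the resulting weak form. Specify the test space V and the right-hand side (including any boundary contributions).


V = H^1(0, 5) (v unrestricted at boundary; u is determined up to an additive constant); weak form: ∫_0^5 u'v' dx = ∫_0^5 (3*cos(π*x)) v dx + 2·v(5) − 2·v(0) for all v ∈ V.

Multiply both sides by a test function v and integrate from 0 to 5:
  ∫_0^5 −u''(x) v(x) dx = ∫_0^5 f(x) v(x) dx.
Integrate the LHS by parts once:
  ∫_0^5 −u'' v dx = −[u'(x) v(x)]_0^5 + ∫_0^5 u'(x) v'(x) dx.
Thus ∫_0^5 u'(x) v'(x) dx = ∫_0^5 f(x) v(x) dx + [u'(x) v(x)]_0^5.
Choose V so that boundary terms are either known or forced to vanish.
u has inhomogeneous Neumann u'(0) = 2, u'(5) = 2. [u' v]_0^5 = (2)·v(5) − (2)·v(0) = 2·v(5) − 2·v(0). Take V = H^1(0, 5); boundary term becomes part of RHS.
Weak formulation: find u (satisfying any essential BC) such that ∫_0^5 u'(x) v'(x) dx = ∫_0^5 f v dx + 2·v(5) − 2·v(0) for all v ∈ V (Neumann data are natural BCs: they enter the RHS as boundary terms).
Substituting f(x) = 3*cos(π*x), the right-hand side is ∫_0^5 (3*cos(π*x)) v dx + 2·v(5) − 2·v(0).
Compatibility check (pure Neumann): taking v ≡ 1 ∈ V gives 0 = ∫_0^5 f dx + (2) − (2), i.e. ∫_0^5 f dx must equal u'(0) − u'(5) = 0. Indeed ∫_0^5 (3*cos(π*x)) dx = 0, so the data are compatible. The solution is then unique only up to an additive constant (fix it e.g. by requiring ∫_0^5 u dx = 0).


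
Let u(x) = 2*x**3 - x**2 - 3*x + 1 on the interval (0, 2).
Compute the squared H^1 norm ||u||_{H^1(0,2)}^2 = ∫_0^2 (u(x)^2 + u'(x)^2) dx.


||u||_{H^1}^2 = 2096/21

The H^1 norm (squared) on an interval (0, L) is
  ||u||_{H^1}^2 = ∫_0^L u(x)^2 dx + ∫_0^L u'(x)^2 dx.
Compute u'(x) = 6*x**2 - 2*x - 3.
Then u(x)^2 = 4*x**6 - 4*x**5 - 11*x**4 + 10*x**3 + 7*x**2 - 6*x + 1 and u'(x)^2 = 36*x**4 - 24*x**3 - 32*x**2 + 12*x + 9.
Integrate each monomial from 0 to 2 using ∫_0^2 c·x^n dx = c·2^(n+1)/(n+1):
  ∫_0^2 u(x)^2 dx = ∫_0^2 (4*x^6 - 4*x^5 - 11*x^4 + 10*x^3 + 7*x^2 - 6*x + 1) dx. Term by term:
    ∫_0^2 4*x^6 dx = 512/7;  ∫_0^2 -4*x^5 dx = -128/3;  ∫_0^2 -11*x^4 dx = -352/5;
    ∫_0^2 10*x^3 dx = 40;  ∫_0^2 7*x^2 dx = 56/3;  ∫_0^2 -6*x dx = -12;
    ∫_0^2 1 dx = 2.
  Sum: 512/7 − 128/3 − 352/5 + 40 + 56/3 − 12 + 2 = 306/35.
  ∫_0^2 u'(x)^2 dx = ∫_0^2 (36*x^4 - 24*x^3 - 32*x^2 + 12*x + 9) dx. Term by term:
    ∫_0^2 36*x^4 dx = 1152/5;  ∫_0^2 -24*x^3 dx = -96;  ∫_0^2 -32*x^2 dx = -256/3;
    ∫_0^2 12*x dx = 24;  ∫_0^2 9 dx = 18.
  Sum: 1152/5 − 96 − 256/3 + 24 + 18 = 1366/15.
Adding: ||u||_{H^1}^2 = 306/35 + 1366/15 = 2096/21.


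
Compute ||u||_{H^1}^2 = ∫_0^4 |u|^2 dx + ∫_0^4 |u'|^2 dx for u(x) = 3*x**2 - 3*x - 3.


||u||_{H^1}^2 = 5976/5

The H^1 norm (squared) on an interval (0, L) is
  ||u||_{H^1}^2 = ∫_0^L u(x)^2 dx + ∫_0^L u'(x)^2 dx.
Compute u'(x) = 6*x - 3.
Then u(x)^2 = 9*x**4 - 18*x**3 - 9*x**2 + 18*x + 9 and u'(x)^2 = 36*x**2 - 36*x + 9.
Integrate each monomial from 0 to 4 using ∫_0^4 c·x^n dx = c·4^(n+1)/(n+1):
  ∫_0^4 u(x)^2 dx = ∫_0^4 (9*x^4 - 18*x^3 - 9*x^2 + 18*x + 9) dx. Term by term:
    ∫_0^4 9*x^4 dx = 9216/5;  ∫_0^4 -18*x^3 dx = -1152;  ∫_0^4 -9*x^2 dx = -192;
    ∫_0^4 18*x dx = 144;  ∫_0^4 9 dx = 36.
  Sum: 9216/5 − 1152 − 192 + 144 + 36 = 3396/5.
  ∫_0^4 u'(x)^2 dx = ∫_0^4 (36*x^2 - 36*x + 9) dx. Term by term:
    ∫_0^4 36*x^2 dx = 768;  ∫_0^4 -36*x dx = -288;  ∫_0^4 9 dx = 36.
  Sum: 768 − 288 + 36 = 516.
Adding: ||u||_{H^1}^2 = 3396/5 + 516 = 5976/5.


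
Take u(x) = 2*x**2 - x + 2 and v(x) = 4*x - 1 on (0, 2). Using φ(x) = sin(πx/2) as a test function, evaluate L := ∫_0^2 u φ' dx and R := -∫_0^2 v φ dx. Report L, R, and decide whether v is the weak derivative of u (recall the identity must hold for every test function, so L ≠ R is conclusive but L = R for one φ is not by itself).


LHS = -12/π, RHS = -12/π. Yes, v = u' weakly.

u(x) = 2*x**2 - x + 2, classical derivative u'(x) = 4*x - 1.
φ(x) = sin(πx/2), so φ'(x) = π*cos(π*x/2)/2.
Note φ(0) = φ(2) = 0, so the boundary term u·φ vanishes.
LHS = ∫_0^2 u(x) φ'(x) dx = ∫_0^2 (π*x^2*cos(π*x/2) - π*x*cos(π*x/2)/2 + π*cos(π*x/2)) dx. Term by term:
  ∫_0^2 π*cos(π*x/2) dx = 0;  ∫_0^2 π*x^2*cos(π*x/2) dx = -16/π;  ∫_0^2 -π*x*cos(π*x/2)/2 dx = 4/π.
Sum: 0 − 16/π + 4/π = -12/π.
So LHS = -12/π.
∫_0^2 v(x) φ(x) dx = ∫_0^2 (4*x*sin(π*x/2) - sin(π*x/2)) dx. Term by term:
  ∫_0^2 -sin(π*x/2) dx = -4/π;  ∫_0^2 4*x*sin(π*x/2) dx = 16/π.
Sum: -4/π + 16/π = 12/π.
So RHS = -∫_0^2 v(x) φ(x) dx = -12/π.
LHS = RHS, so the identity holds for this test φ.
Moreover u is smooth here and v(x) = u'(x) = 4*x - 1 pointwise, so the identity holds for every test function. Hence v is the weak derivative of u.


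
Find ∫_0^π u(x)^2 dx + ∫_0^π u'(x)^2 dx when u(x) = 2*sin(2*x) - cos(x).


||u||_{H^1(0,π)}^2 = -32/3 + 11*π

u'(x) = sin(x) + 4*cos(2*x).
Expand u² and (u')² and integrate term by term on (0, π), using: for integers n ≥ 1, ∫_0^π sin²(nx) dx = ∫_0^π cos²(nx) dx = π/2; for n ≠ n', ∫_0^π sin(nx)sin(n'x) dx = ∫_0^π cos(nx)cos(n'x) dx = 0; and by product-to-sum, ∫_0^π sin(nx)cos(n'x) dx = ½∫_0^π [sin((n+n')x) + sin((n−n')x)] dx, which is 0 when n+n' is even and 2n/(n²−n'²) when n+n' is odd (it need not vanish on (0, π)).
  u² squared terms: (-1)²·∫cos(x)² dx = 1·π/2 = π/2;  (2)²·∫sin(2x)² dx = 4·π/2 = 2*π.
  u² cross terms: 2·(-1)·(2)·∫cos(x)·sin(2x) dx = -4·(4/3) = -16/3.
  So ∫_0^π u² dx = π/2 + 2*π − 16/3 = -16/3 + 5*π/2.
  (u')² squared terms: (4)²·∫cos(2x)² dx = 16·π/2 = 8*π;  (1)²·∫sin(x)² dx = 1·π/2 = π/2.
  (u')² cross terms: 2·(4)·(1)·∫cos(2x)·sin(x) dx = 8·(-2/3) = -16/3.
  So ∫_0^π (u')² dx = 8*π + π/2 − 16/3 = -16/3 + 17*π/2.
||u||_{H^1}^2 = (-16/3 + 5*π/2) + (-16/3 + 17*π/2) = -32/3 + 11*π.


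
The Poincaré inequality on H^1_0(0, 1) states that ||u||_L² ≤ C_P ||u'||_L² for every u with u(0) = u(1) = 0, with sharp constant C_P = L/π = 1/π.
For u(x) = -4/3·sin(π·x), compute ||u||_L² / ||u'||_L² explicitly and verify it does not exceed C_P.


||u||_L² / ||u'||_L² = 1/π = C_P.

u(x) = -4/3·sin(π·x), so u'(x) = -4*π*cos(π*x)/3.
Writing u(x) = A·sin(kπx/L) with A = -4/3 and k = 1, use ∫_0^L sin²(kπx/L) dx = L/2 and ∫_0^L cos²(kπx/L) dx = L/2.
u² = 16/9·sin²(π·x) and (u')² = 16*π^2/9·cos²(π·x), and each of sin², cos² integrates to L/2 = 1/2 over (0, 1).
∫_0^1 u² dx = 8/9, so ||u||_L² = 2*sqrt(2)/3.
∫_0^1 (u')² dx = 8*π^2/9, so ||u'||_L² = 2*sqrt(2)*π/3.
Ratio ||u||_L² / ||u'||_L² = 1/π.
Sharp Poincaré constant on H^1_0(0, 1) is C_P = L/π = 1/π, achieved by sin(π·x).
This is the k = 1 eigenfunction (up to amplitude), so the ratio equals the sharp Poincaré constant exactly.


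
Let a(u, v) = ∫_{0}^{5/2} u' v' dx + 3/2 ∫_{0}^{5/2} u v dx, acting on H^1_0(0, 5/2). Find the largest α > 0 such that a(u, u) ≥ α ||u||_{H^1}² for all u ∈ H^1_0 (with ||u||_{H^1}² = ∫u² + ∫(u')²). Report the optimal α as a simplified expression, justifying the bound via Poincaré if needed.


α = 1

Coercivity of a(·,·) on H^1_0(0, 5/2) means a(u, u) ≥ α ||u||_{H^1}² for every u ∈ H^1_0.
The interval has length L = 5/2, and Poincaré/coercivity depend only on L. Here a(u, u) = ∫(u')² + (3/2)·∫u².
Here c = 3/2 ≥ 1, so a(u,u) = ∫(u')² + c∫u² ≥ ∫(u')² + ∫u² = ||u||_{H^1}², i.e. α = 1 works. No larger α is possible: a(u,u) ≥ α||u||_{H^1}² means (1−α)∫(u')² ≥ (α−c)∫u², and for the modes u_n = sin(nπ(x−x₀)/L) (x₀ the left endpoint) one has ∫u_n²/∫(u_n')² = (L/(nπ))² → 0, so a(u_n,u_n)/||u_n||_{H^1}² → 1. Hence the optimal constant is α = 1.
Therefore α = 1.


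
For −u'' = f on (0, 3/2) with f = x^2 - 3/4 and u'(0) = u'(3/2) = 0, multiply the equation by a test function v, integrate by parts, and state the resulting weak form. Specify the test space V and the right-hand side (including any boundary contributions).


V = H^1(0, 3/2) (no boundary constraint on v; u is determined up to an additive constant); weak form: ∫_0^3/2 u'v' dx = ∫_0^3/2 (x^2 - 3/4) v dx for all v ∈ V.

Multiply both sides by a test function v and integrate from 0 to 3/2:
  ∫_0^3/2 −u''(x) v(x) dx = ∫_0^3/2 f(x) v(x) dx.
Integrate the LHS by parts once:
  ∫_0^3/2 −u'' v dx = −[u'(x) v(x)]_0^3/2 + ∫_0^3/2 u'(x) v'(x) dx.
Thus ∫_0^3/2 u'(x) v'(x) dx = ∫_0^3/2 f(x) v(x) dx + [u'(x) v(x)]_0^3/2.
Choose V so that boundary terms are either known or forced to vanish.
u has homogeneous Neumann: u'(0) = u'(3/2) = 0. So [u' v]_0^3/2 = 0·v(3/2) − 0·v(0) = 0 for any v; take V = H^1(0, 3/2).
Weak formulation: find u (satisfying any essential BC) such that ∫_0^3/2 u'(x) v'(x) dx = ∫_0^3/2 f v dx for all v ∈ V (homogeneous Neumann, so boundary terms vanish).
Substituting f(x) = x^2 - 3/4, the right-hand side is ∫_0^3/2 (x^2 - 3/4) v dx.
Compatibility check (pure Neumann): taking v ≡ 1 ∈ V gives 0 = ∫_0^3/2 f dx + (0) − (0), i.e. ∫_0^3/2 f dx must equal u'(0) − u'(3/2) = 0. Indeed ∫_0^3/2 (x^2 - 3/4) dx = 0, so the data are compatible. The solution is then unique only up to an additive constant (fix it e.g. by requiring ∫_0^3/2 u dx = 0).


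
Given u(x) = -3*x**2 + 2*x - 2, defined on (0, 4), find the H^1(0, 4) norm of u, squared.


||u||_{H^1}^2 = 29408/15

The H^1 norm (squared) on an interval (0, L) is
  ||u||_{H^1}^2 = ∫_0^L u(x)^2 dx + ∫_0^L u'(x)^2 dx.
Compute u'(x) = 2 - 6*x.
Then u(x)^2 = 9*x**4 - 12*x**3 + 16*x**2 - 8*x + 4 and u'(x)^2 = 36*x**2 - 24*x + 4.
Integrate each monomial from 0 to 4 using ∫_0^4 c·x^n dx = c·4^(n+1)/(n+1):
  ∫_0^4 u(x)^2 dx = ∫_0^4 (9*x^4 - 12*x^3 + 16*x^2 - 8*x + 4) dx. Term by term:
    ∫_0^4 9*x^4 dx = 9216/5;  ∫_0^4 -12*x^3 dx = -768;  ∫_0^4 16*x^2 dx = 1024/3;
    ∫_0^4 -8*x dx = -64;  ∫_0^4 4 dx = 16.
  Sum: 9216/5 − 768 + 1024/3 − 64 + 16 = 20528/15.
  ∫_0^4 u'(x)^2 dx = ∫_0^4 (36*x^2 - 24*x + 4) dx. Term by term:
    ∫_0^4 36*x^2 dx = 768;  ∫_0^4 -24*x dx = -192;  ∫_0^4 4 dx = 16.
  Sum: 768 − 192 + 16 = 592.
Adding: ||u||_{H^1}^2 = 20528/15 + 592 = 29408/15.


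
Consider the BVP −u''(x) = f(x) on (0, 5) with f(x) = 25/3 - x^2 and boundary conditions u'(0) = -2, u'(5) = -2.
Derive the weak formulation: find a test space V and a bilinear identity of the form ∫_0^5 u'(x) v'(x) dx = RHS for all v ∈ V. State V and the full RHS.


V = H^1(0, 5) (v unrestricted at boundary; u is determined up to an additive constant); weak form: ∫_0^5 u'v' dx = ∫_0^5 (25/3 - x^2) v dx − 2·v(5) + 2·v(0) for all v ∈ V.

Multiply both sides by a test function v and integrate from 0 to 5:
  ∫_0^5 −u''(x) v(x) dx = ∫_0^5 f(x) v(x) dx.
Integrate the LHS by parts once:
  ∫_0^5 −u'' v dx = −[u'(x) v(x)]_0^5 + ∫_0^5 u'(x) v'(x) dx.
Thus ∫_0^5 u'(x) v'(x) dx = ∫_0^5 f(x) v(x) dx + [u'(x) v(x)]_0^5.
Choose V so that boundary terms are either known or forced to vanish.
u has inhomogeneous Neumann u'(0) = -2, u'(5) = -2. [u' v]_0^5 = (-2)·v(5) − (-2)·v(0) = − 2·v(5) + 2·v(0). Take V = H^1(0, 5); boundary term becomes part of RHS.
Weak formulation: find u (satisfying any essential BC) such that ∫_0^5 u'(x) v'(x) dx = ∫_0^5 f v dx − 2·v(5) + 2·v(0) for all v ∈ V (Neumann data are natural BCs: they enter the RHS as boundary terms).
Substituting f(x) = 25/3 - x^2, the right-hand side is ∫_0^5 (25/3 - x^2) v dx − 2·v(5) + 2·v(0).
Compatibility check (pure Neumann): taking v ≡ 1 ∈ V gives 0 = ∫_0^5 f dx + (-2) − (-2), i.e. ∫_0^5 f dx must equal u'(0) − u'(5) = 0. Indeed ∫_0^5 (25/3 - x^2) dx = 0, so the data are compatible. The solution is then unique only up to an additive constant (fix it e.g. by requiring ∫_0^5 u dx = 0).


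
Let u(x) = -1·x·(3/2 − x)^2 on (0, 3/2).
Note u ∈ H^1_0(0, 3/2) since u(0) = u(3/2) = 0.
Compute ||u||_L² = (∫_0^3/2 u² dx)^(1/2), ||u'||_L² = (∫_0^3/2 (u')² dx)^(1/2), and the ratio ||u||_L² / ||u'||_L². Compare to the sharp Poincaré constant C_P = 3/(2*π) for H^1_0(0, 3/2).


||u||_L² / ||u'||_L² = 3*sqrt(14)/28 < C_P = 3/(2*π).

u(x) = -1·x·(3/2 − x)^2, so u'(x) = -3*x^2 + 6*x - 9/4.
u(x) = -1·x·(3/2 − x)^2 vanishes at x = 0 and x = 3/2, so u ∈ H^1_0(0, 3/2). Differentiate via the product rule and integrate the resulting polynomials term by term.
  ∫_0^3/2 u² dx = ∫_0^3/2 (x^6 - 6*x^5 + 27*x^4/2 - 27*x^3/2 + 81*x^2/16) dx. Term by term:
    ∫_0^3/2 x^6 dx = 2187/896;  ∫_0^3/2 -6*x^5 dx = -729/64;  ∫_0^3/2 27*x^4/2 dx = 6561/320;
    ∫_0^3/2 -27*x^3/2 dx = -2187/128;  ∫_0^3/2 81*x^2/16 dx = 729/128.
  Sum: 2187/896 − 729/64 + 6561/320 − 2187/128 + 729/128 = 729/4480.
  ∫_0^3/2 (u')² dx = ∫_0^3/2 (9*x^4 - 36*x^3 + 99*x^2/2 - 27*x + 81/16) dx. Term by term:
    ∫_0^3/2 9*x^4 dx = 2187/160;  ∫_0^3/2 -36*x^3 dx = -729/16;  ∫_0^3/2 99*x^2/2 dx = 891/16;
    ∫_0^3/2 -27*x dx = -243/8;  ∫_0^3/2 81/16 dx = 243/32.
  Sum: 2187/160 − 729/16 + 891/16 − 243/8 + 243/32 = 81/80.
∫_0^3/2 u² dx = 729/4480, so ||u||_L² = 27*sqrt(70)/560.
∫_0^3/2 (u')² dx = 81/80, so ||u'||_L² = 9*sqrt(5)/20.
Ratio ||u||_L² / ||u'||_L² = 3*sqrt(14)/28.
Sharp Poincaré constant on H^1_0(0, 3/2) is C_P = L/π = 3/(2*π), achieved by sin(2*π/3·x).
A polynomial bump cannot attain the sharp Poincaré constant (only the first sine eigenfunction does), so the ratio is strictly less than C_P, consistent with ||u||_L² ≤ C_P ||u'||_L².


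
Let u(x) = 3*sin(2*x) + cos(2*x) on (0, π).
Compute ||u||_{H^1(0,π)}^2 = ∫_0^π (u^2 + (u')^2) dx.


||u||_{H^1(0,π)}^2 = 25*π

u'(x) = -2*sin(2*x) + 6*cos(2*x).
Expand u² and (u')² and integrate term by term on (0, π), using: for integers n ≥ 1, ∫_0^π sin²(nx) dx = ∫_0^π cos²(nx) dx = π/2; for n ≠ n', ∫_0^π sin(nx)sin(n'x) dx = ∫_0^π cos(nx)cos(n'x) dx = 0; and by product-to-sum, ∫_0^π sin(nx)cos(n'x) dx = ½∫_0^π [sin((n+n')x) + sin((n−n')x)] dx, which is 0 when n+n' is even and 2n/(n²−n'²) when n+n' is odd (it need not vanish on (0, π)).
  u² squared terms: (3)²·∫sin(2x)² dx = 9·π/2 = 9*π/2;  (1)²·∫cos(2x)² dx = 1·π/2 = π/2.
  u² cross terms: 2·(3)·(1)·∫sin(2x)·cos(2x) dx = 6·(0) = 0.
  So ∫_0^π u² dx = 9*π/2 + π/2 + 0 = 5*π.
  (u')² squared terms: (-2)²·∫sin(2x)² dx = 4·π/2 = 2*π;  (6)²·∫cos(2x)² dx = 36·π/2 = 18*π.
  (u')² cross terms: 2·(-2)·(6)·∫sin(2x)·cos(2x) dx = -24·(0) = 0.
  So ∫_0^π (u')² dx = 2*π + 18*π + 0 = 20*π.
||u||_{H^1}^2 = (5*π) + (20*π) = 25*π.


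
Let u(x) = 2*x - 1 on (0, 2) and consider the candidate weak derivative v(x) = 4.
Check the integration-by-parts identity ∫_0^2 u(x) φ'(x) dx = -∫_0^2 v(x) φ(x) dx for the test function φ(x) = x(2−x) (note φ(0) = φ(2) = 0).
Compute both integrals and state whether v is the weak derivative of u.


LHS = -8/3, RHS = -16/3. No, v is not the weak derivative of u.

u(x) = 2*x - 1, classical derivative u'(x) = 2.
φ(x) = x(2−x), so φ'(x) = 2 - 2*x.
Note φ(0) = φ(2) = 0, so the boundary term u·φ vanishes.
LHS = ∫_0^2 u(x) φ'(x) dx = ∫_0^2 (-4*x^2 + 6*x - 2) dx. Term by term:
  ∫_0^2 -4*x^2 dx = -32/3;  ∫_0^2 6*x dx = 12;  ∫_0^2 -2 dx = -4.
Sum: -32/3 + 12 − 4 = -8/3.
So LHS = -8/3.
∫_0^2 v(x) φ(x) dx = ∫_0^2 (-4*x^2 + 8*x) dx. Term by term:
  ∫_0^2 -4*x^2 dx = -32/3;  ∫_0^2 8*x dx = 16.
Sum: -32/3 + 16 = 16/3.
So RHS = -∫_0^2 v(x) φ(x) dx = -16/3.
LHS − RHS = 8/3 ≠ 0, so the identity fails.
(For a valid weak derivative the identity must hold for EVERY test function, in particular this one. The failure shows v is NOT the weak derivative of u.)
Correct weak derivative would be u'(x) = 2.


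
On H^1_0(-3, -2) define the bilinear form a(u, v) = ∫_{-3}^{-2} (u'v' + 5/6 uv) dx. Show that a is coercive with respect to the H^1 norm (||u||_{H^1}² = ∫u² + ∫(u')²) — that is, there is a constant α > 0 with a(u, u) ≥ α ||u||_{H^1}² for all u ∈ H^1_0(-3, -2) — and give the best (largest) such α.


α = (5/6 + π^2)/(1 + π^2)

Coercivity of a(·,·) on H^1_0(-3, -2) means a(u, u) ≥ α ||u||_{H^1}² for every u ∈ H^1_0.
The interval has length L = 1, and Poincaré/coercivity depend only on L. Here a(u, u) = ∫(u')² + (5/6)·∫u².
Here 0 < c = 5/6 < 1. The condition a(u,u) ≥ α||u||_{H^1}² reads (1−α)∫(u')² ≥ (α−c)∫u². Any admissible α is ≤ 1 (rapidly oscillating u have ∫u²/∫(u')² → 0), and α = 1 would force 0 ≥ (1−c)∫u², impossible since c < 1; so 1−α > 0. By the sharp Poincaré inequality on H^1_0 of an interval of length L, ∫(u')² ≥ (π/L)²∫u² with equality for the first sine mode sin(π(x−x₀)/L) (x₀ the left endpoint), so the inequality holds for all u iff (1−α)(π/L)² ≥ α − c, i.e. α ≤ ((π/L)² + c)/((π/L)² + 1) = (1 + c(L/π)²)/(1 + (L/π)²). With (π/L)² = π^2 and c = 5/6, the largest admissible constant is α = ((π/L)² + c)/((π/L)² + 1).
Simplifying, α = (5/6 + π^2)/(1 + π^2).


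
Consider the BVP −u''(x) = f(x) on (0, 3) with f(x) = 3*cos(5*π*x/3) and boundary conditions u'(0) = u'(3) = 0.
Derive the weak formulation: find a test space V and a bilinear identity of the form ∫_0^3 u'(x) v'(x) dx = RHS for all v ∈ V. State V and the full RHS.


V = H^1(0, 3) (no boundary constraint on v; u is determined up to an additive constant); weak form: ∫_0^3 u'v' dx = ∫_0^3 (3*cos(5*π*x/3)) v dx for all v ∈ V.

Multiply both sides by a test function v and integrate from 0 to 3:
  ∫_0^3 −u''(x) v(x) dx = ∫_0^3 f(x) v(x) dx.
Integrate the LHS by parts once:
  ∫_0^3 −u'' v dx = −[u'(x) v(x)]_0^3 + ∫_0^3 u'(x) v'(x) dx.
Thus ∫_0^3 u'(x) v'(x) dx = ∫_0^3 f(x) v(x) dx + [u'(x) v(x)]_0^3.
Choose V so that boundary terms are either known or forced to vanish.
u has homogeneous Neumann: u'(0) = u'(3) = 0. So [u' v]_0^3 = 0·v(3) − 0·v(0) = 0 for any v; take V = H^1(0, 3).
Weak formulation: find u (satisfying any essential BC) such that ∫_0^3 u'(x) v'(x) dx = ∫_0^3 f v dx for all v ∈ V (homogeneous Neumann, so boundary terms vanish).
Substituting f(x) = 3*cos(5*π*x/3), the right-hand side is ∫_0^3 (3*cos(5*π*x/3)) v dx.
Compatibility check (pure Neumann): taking v ≡ 1 ∈ V gives 0 = ∫_0^3 f dx + (0) − (0), i.e. ∫_0^3 f dx must equal u'(0) − u'(3) = 0. Indeed ∫_0^3 (3*cos(5*π*x/3)) dx = 0, so the data are compatible. The solution is then unique only up to an additive constant (fix it e.g. by requiring ∫_0^3 u dx = 0).


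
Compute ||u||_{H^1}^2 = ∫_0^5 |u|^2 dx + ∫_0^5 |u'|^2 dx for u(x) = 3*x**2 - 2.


||u||_{H^1}^2 = 6645

The H^1 norm (squared) on an interval (0, L) is
  ||u||_{H^1}^2 = ∫_0^L u(x)^2 dx + ∫_0^L u'(x)^2 dx.
Compute u'(x) = 6*x.
Then u(x)^2 = 9*x**4 - 12*x**2 + 4 and u'(x)^2 = 36*x**2.
Integrate each monomial from 0 to 5 using ∫_0^5 c·x^n dx = c·5^(n+1)/(n+1):
  ∫_0^5 u(x)^2 dx = ∫_0^5 (9*x^4 - 12*x^2 + 4) dx. Term by term:
    ∫_0^5 9*x^4 dx = 5625;  ∫_0^5 -12*x^2 dx = -500;  ∫_0^5 4 dx = 20.
  Sum: 5625 − 500 + 20 = 5145.
  ∫_0^5 u'(x)^2 dx = ∫_0^5 (36*x^2) dx. Term by term:
    ∫_0^5 36*x^2 dx = 1500.
Adding: ||u||_{H^1}^2 = 5145 + 1500 = 6645.


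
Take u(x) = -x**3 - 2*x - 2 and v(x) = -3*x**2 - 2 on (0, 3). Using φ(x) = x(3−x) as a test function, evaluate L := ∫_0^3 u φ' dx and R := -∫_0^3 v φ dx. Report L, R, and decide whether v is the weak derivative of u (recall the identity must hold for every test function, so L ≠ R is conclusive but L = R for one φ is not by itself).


LHS = 909/20, RHS = 909/20. Yes, v = u' weakly.

u(x) = -x**3 - 2*x - 2, classical derivative u'(x) = -3*x**2 - 2.
φ(x) = x(3−x), so φ'(x) = 3 - 2*x.
Note φ(0) = φ(3) = 0, so the boundary term u·φ vanishes.
LHS = ∫_0^3 u(x) φ'(x) dx = ∫_0^3 (2*x^4 - 3*x^3 + 4*x^2 - 2*x - 6) dx. Term by term:
  ∫_0^3 2*x^4 dx = 486/5;  ∫_0^3 -3*x^3 dx = -243/4;  ∫_0^3 4*x^2 dx = 36;
  ∫_0^3 -2*x dx = -9;  ∫_0^3 -6 dx = -18.
Sum: 486/5 − 243/4 + 36 − 9 − 18 = 909/20.
So LHS = 909/20.
∫_0^3 v(x) φ(x) dx = ∫_0^3 (3*x^4 - 9*x^3 + 2*x^2 - 6*x) dx. Term by term:
  ∫_0^3 3*x^4 dx = 729/5;  ∫_0^3 -9*x^3 dx = -729/4;  ∫_0^3 2*x^2 dx = 18;
  ∫_0^3 -6*x dx = -27.
Sum: 729/5 − 729/4 + 18 − 27 = -909/20.
So RHS = -∫_0^3 v(x) φ(x) dx = 909/20.
LHS = RHS, so the identity holds for this test φ.
Moreover u is smooth here and v(x) = u'(x) = -3*x**2 - 2 pointwise, so the identity holds for every test function. Hence v is the weak derivative of u.


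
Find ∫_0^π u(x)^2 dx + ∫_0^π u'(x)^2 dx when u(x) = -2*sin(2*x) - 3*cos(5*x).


||u||_{H^1(0,π)}^2 = -416/7 + 127*π

u'(x) = 15*sin(5*x) - 4*cos(2*x).
Expand u² and (u')² and integrate term by term on (0, π), using: for integers n ≥ 1, ∫_0^π sin²(nx) dx = ∫_0^π cos²(nx) dx = π/2; for n ≠ n', ∫_0^π sin(nx)sin(n'x) dx = ∫_0^π cos(nx)cos(n'x) dx = 0; and by product-to-sum, ∫_0^π sin(nx)cos(n'x) dx = ½∫_0^π [sin((n+n')x) + sin((n−n')x)] dx, which is 0 when n+n' is even and 2n/(n²−n'²) when n+n' is odd (it need not vanish on (0, π)).
  u² squared terms: (-3)²·∫cos(5x)² dx = 9·π/2 = 9*π/2;  (-2)²·∫sin(2x)² dx = 4·π/2 = 2*π.
  u² cross terms: 2·(-3)·(-2)·∫cos(5x)·sin(2x) dx = 12·(-4/21) = -16/7.
  So ∫_0^π u² dx = 9*π/2 + 2*π − 16/7 = -16/7 + 13*π/2.
  (u')² squared terms: (-4)²·∫cos(2x)² dx = 16·π/2 = 8*π;  (15)²·∫sin(5x)² dx = 225·π/2 = 225*π/2.
  (u')² cross terms: 2·(-4)·(15)·∫cos(2x)·sin(5x) dx = -120·(10/21) = -400/7.
  So ∫_0^π (u')² dx = 8*π + 225*π/2 − 400/7 = -400/7 + 241*π/2.
||u||_{H^1}^2 = (-16/7 + 13*π/2) + (-400/7 + 241*π/2) = -416/7 + 127*π.


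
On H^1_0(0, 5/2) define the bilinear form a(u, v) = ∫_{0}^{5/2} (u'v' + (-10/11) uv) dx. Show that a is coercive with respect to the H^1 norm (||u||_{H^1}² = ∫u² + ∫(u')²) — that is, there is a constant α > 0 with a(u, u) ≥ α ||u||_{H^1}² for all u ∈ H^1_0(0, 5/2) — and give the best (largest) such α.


α = 2*(-125 + 22*π^2)/(11*(25 + 4*π^2))

Coercivity of a(·,·) on H^1_0(0, 5/2) means a(u, u) ≥ α ||u||_{H^1}² for every u ∈ H^1_0.
The interval has length L = 5/2, and Poincaré/coercivity depend only on L. Here a(u, u) = ∫(u')² + (-10/11)·∫u².
Here c = -10/11 < 0 with |c| < (π/L)² = 4*π^2/25, so coercivity still holds. The condition a(u,u) ≥ α||u||_{H^1}² reads (1−α)∫(u')² ≥ (α−c)∫u². Any admissible α is ≤ 1 (rapidly oscillating u have ∫u²/∫(u')² → 0), and α = 1 would force 0 ≥ (1−c)∫u², impossible since c < 1; so 1−α > 0. By the sharp Poincaré inequality on H^1_0 of an interval of length L, ∫(u')² ≥ (π/L)²∫u² with equality for the first sine mode sin(π(x−x₀)/L) (x₀ the left endpoint), so the inequality holds for all u iff (1−α)(π/L)² ≥ α − c, i.e. α ≤ ((π/L)² + c)/((π/L)² + 1) = (1 + c(L/π)²)/(1 + (L/π)²). (Direct route, valid since c ≤ 0: Poincaré gives c∫u² ≥ c(L/π)²∫(u')², so a(u,u) ≥ (1 + c(L/π)²)∫(u')², while ||u||_{H^1}² ≤ (1 + (L/π)²)∫(u')²; dividing yields the same α.) With (π/L)² = 4*π^2/25 and c = -10/11, the largest admissible constant is α = ((π/L)² + c)/((π/L)² + 1).
Simplifying, α = 2*(-125 + 22*π^2)/(11*(25 + 4*π^2)).
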